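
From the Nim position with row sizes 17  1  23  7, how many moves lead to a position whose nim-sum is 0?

0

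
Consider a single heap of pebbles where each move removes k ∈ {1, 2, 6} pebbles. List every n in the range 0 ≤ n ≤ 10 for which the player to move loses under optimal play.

0, 3, 7, 10

Build the Grundy sequence with g(k) = mex{g(k−s) : s ∈ {1, 2, 6}, s ≤ k}:
g(0) = mex{} = 0
g(1) = mex{0} = 1
g(2) = mex{0,1} = 2
g(3) = mex{1,2} = 0
g(4) = mex{0,2} = 1
g(5) = mex{0,1} = 2
g(6) = mex{0,1,2} = 3
g(7) = mex{1,2,3} = 0
g(8) = mex{0,2,3} = 1
g(9) = mex{0,1} = 2
g(10) = mex{1,2} = 0
The P-positions (g = 0) in 0..10 are 0, 3, 7, 10.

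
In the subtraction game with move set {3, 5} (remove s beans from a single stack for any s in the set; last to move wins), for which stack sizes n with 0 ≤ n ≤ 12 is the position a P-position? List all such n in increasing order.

0, 1, 2, 8, 9, 10

Compute g(0), g(1), … for moves {3, 5}:
k:     0  1  2  3  4  5  6  7  8  9 10 11 12
g(k):  0  0  0  1  1  1  2  2  0  0  0  1  1
The P-positions (g = 0) in 0..12 are 0, 1, 2, 8, 9, 10.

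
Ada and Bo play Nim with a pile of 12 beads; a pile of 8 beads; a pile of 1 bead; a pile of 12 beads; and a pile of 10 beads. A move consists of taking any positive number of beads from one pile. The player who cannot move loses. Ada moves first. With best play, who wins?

Nim-sum: 12 XOR 8 XOR 1 XOR 12 XOR 10 = 3.
The nim-sum is 3 ≠ 0, so this is an N-position: the player to move can win; Ada has a winning move.

Ada wins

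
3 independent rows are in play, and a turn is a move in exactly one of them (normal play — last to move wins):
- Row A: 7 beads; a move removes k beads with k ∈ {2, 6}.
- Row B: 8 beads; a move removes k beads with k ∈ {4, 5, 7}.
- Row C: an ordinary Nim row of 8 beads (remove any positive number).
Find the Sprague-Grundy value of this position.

For row A, compute g(0), g(1), … with moves {2, 6}:
k:     0  1  2  3  4  5  6  7
g(k):  0  0  1  1  0  0  1  1
So g(7) = 1.
Grundy values for row B (subtraction set {4, 5, 7}):
k:     0  1  2  3  4  5  6  7  8
g(k):  0  0  0  0  1  1  1  1  2
So g(8) = 2.
Row C is a plain Nim row of size 8, so its Grundy value is 8.
By the Sprague-Grundy theorem, the Grundy value of a sum of independent games is the XOR of the component values.
Combined value = 1 ⊕ 2 ⊕ 8 = 11.

11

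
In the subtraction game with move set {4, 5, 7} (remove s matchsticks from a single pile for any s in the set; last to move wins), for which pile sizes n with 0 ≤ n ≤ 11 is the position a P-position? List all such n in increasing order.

Compute g(0), g(1), … for moves {4, 5, 7}:
g(0) = mex{} = 0
g(1) = mex{} = 0
g(2) = mex{} = 0
g(3) = mex{} = 0
g(4) = mex{0} = 1
g(5) = mex{0} = 1
g(6) = mex{0} = 1
g(7) = mex{0} = 1
g(8) = mex{0,1} = 2
g(9) = mex{0,1} = 2
g(10) = mex{0,1} = 2
g(11) = mex{1} = 0
The P-positions (g = 0) in 0..11 are 0, 1, 2, 3, 11.

0, 1, 2, 3, 11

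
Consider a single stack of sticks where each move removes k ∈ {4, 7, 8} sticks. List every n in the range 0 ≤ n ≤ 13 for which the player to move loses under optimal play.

0, 1, 2, 3, 12, 13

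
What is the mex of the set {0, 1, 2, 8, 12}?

The values 0, 1, 2 are all present; 3 is the first non-negative integer missing from the set.

3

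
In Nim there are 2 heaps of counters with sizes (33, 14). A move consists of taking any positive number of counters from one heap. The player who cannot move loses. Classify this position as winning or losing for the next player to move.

Winning position

Nim-sum: 33 XOR 14 = 47.
The nim-sum is 47 ≠ 0, so this is an N-position: the player to move can win.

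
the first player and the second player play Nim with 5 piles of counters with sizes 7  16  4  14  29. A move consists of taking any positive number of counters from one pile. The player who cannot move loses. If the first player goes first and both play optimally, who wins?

the second player wins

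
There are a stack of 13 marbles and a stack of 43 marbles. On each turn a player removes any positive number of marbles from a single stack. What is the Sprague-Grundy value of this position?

38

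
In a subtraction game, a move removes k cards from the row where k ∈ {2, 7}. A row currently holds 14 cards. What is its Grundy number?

Compute g(0), g(1), … for moves {2, 7}:
k:     0  1  2  3  4  5  6  7  8  9 10 11 12 13 14
g(k):  0  0  1  1  0  0  1  1  2  0  0  1  1  0  0
So g(14) = 0.

0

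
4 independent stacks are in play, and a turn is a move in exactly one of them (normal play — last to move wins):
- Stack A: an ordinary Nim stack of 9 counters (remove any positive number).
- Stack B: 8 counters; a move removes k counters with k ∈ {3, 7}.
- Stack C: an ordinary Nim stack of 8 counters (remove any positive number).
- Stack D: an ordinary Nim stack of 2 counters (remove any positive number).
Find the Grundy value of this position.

1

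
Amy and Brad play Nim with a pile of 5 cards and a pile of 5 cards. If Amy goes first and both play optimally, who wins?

Brad wins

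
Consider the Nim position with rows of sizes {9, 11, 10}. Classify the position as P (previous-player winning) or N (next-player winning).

N-position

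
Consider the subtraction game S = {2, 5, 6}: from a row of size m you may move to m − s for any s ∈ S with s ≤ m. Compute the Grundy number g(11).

Build the Grundy sequence with g(k) = mex{g(k−s) : s ∈ {2, 5, 6}, s ≤ k}:
g(0) = mex{} = 0
g(1) = mex{} = 0
g(2) = mex{0} = 1
g(3) = mex{0} = 1
g(4) = mex{1} = 0
g(5) = mex{0,1} = 2
g(6) = mex{0} = 1
g(7) = mex{0,1,2} = 3
g(8) = mex{1} = 0
g(9) = mex{0,1,3} = 2
g(10) = mex{0,2} = 1
g(11) = mex{1,2} = 0
So g(11) = 0.

0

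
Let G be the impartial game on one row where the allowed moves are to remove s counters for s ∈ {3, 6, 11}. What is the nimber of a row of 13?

Build the Grundy sequence with g(k) = mex{g(k−s) : s ∈ {3, 6, 11}, s ≤ k}:
k:     0  1  2  3  4  5  6  7  8  9 10 11 12 13
g(k):  0  0  0  1  1  1  2  2  2  0  0  3  1  1
So g(13) = 1.

1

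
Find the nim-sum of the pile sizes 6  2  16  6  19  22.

23

Nim-sum: 6 ^ 2 ^ 16 ^ 6 ^ 19 ^ 22 = 23.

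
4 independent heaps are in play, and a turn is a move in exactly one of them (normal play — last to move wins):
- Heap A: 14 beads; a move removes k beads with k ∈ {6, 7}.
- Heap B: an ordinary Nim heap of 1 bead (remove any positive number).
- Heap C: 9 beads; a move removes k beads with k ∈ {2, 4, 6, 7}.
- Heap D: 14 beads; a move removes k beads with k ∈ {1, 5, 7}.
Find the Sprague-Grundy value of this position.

Build the Grundy sequence for heap A with g(k) = mex{g(k−s) : s ∈ {6, 7}, s ≤ k}:
k:     0  1  2  3  4  5  6  7  8  9 10 11 12 13 14
g(k):  0  0  0  0  0  0  1  1  1  1  1  1  2  0  0
So g(14) = 0.
Heap B is a plain Nim heap of size 1, so its Grundy value is 1.
Grundy values for heap C (subtraction set {2, 4, 6, 7}):
g(0) = mex{} = 0
g(1) = mex{} = 0
g(2) = mex{0} = 1
g(3) = mex{0} = 1
g(4) = mex{0,1} = 2
g(5) = mex{0,1} = 2
g(6) = mex{0,1,2} = 3
g(7) = mex{0,1,2} = 3
g(8) = mex{0,1,2,3} = 4
g(9) = mex{1,2,3} = 0
So g(9) = 0.
Grundy values for heap D (subtraction set {1, 5, 7}):
g(0) = mex{} = 0
g(1) = mex{0} = 1
g(2) = mex{1} = 0
g(3) = mex{0} = 1
g(4) = mex{1} = 0
g(5) = mex{0} = 1
g(6) = mex{1} = 0
g(7) = mex{0} = 1
g(8) = mex{1} = 0
g(9) = mex{0} = 1
g(10) = mex{1} = 0
g(11) = mex{0} = 1
g(12) = mex{1} = 0
g(13) = mex{0} = 1
g(14) = mex{1} = 0
So g(14) = 0.
By the Sprague-Grundy theorem, the Grundy value of a sum of independent games is the XOR of the component values.
Combined value = 0 XOR 1 XOR 0 XOR 0 = 1.

1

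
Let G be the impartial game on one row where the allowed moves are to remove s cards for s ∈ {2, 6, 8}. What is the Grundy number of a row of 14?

0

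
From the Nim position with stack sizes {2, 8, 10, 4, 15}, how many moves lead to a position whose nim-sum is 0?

3

Nim-sum: 2 ^ 8 ^ 10 ^ 4 ^ 15 = 11.
The overall nim-sum is X = 11. A stack of size p has a winning move iff p XOR X < p (reduce it to p XOR X).
  2: 2 XOR 11 = 9 ≥ 2 — no move.
  8: 8 XOR 11 = 3 < 8 — winning move (to 3).
  10: 10 XOR 11 = 1 < 10 — winning move (to 1).
  4: 4 XOR 11 = 15 ≥ 4 — no move.
  15: 15 XOR 11 = 4 < 15 — winning move (to 4).
That gives 3 winning moves.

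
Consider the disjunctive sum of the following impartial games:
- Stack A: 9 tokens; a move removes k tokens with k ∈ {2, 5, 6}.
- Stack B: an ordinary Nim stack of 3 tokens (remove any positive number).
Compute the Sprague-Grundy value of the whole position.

1

Build the Grundy sequence for stack A with g(k) = mex{g(k−s) : s ∈ {2, 5, 6}, s ≤ k}:
g(0) = mex{} = 0
g(1) = mex{} = 0
g(2) = mex{0} = 1
g(3) = mex{0} = 1
g(4) = mex{1} = 0
g(5) = mex{0,1} = 2
g(6) = mex{0} = 1
g(7) = mex{0,1,2} = 3
g(8) = mex{1} = 0
g(9) = mex{0,1,3} = 2
So g(9) = 2.
Stack B is a plain Nim stack of size 3, so its Grundy value is 3.
By the Sprague-Grundy theorem, the Grundy value of a sum of independent games is the XOR of the component values.
Combined value = 2 ⊕ 3 = 1.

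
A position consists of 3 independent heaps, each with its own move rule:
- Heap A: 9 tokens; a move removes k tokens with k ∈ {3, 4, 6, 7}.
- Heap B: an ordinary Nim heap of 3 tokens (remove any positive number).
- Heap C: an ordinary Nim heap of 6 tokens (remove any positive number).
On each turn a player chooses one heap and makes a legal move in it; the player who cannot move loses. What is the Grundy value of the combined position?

6

Grundy values for heap A (subtraction set {3, 4, 6, 7}):
g(0) = mex{} = 0
g(1) = mex{} = 0
g(2) = mex{} = 0
g(3) = mex{0} = 1
g(4) = mex{0} = 1
g(5) = mex{0} = 1
g(6) = mex{0,1} = 2
g(7) = mex{0,1} = 2
g(8) = mex{0,1} = 2
g(9) = mex{0,1,2} = 3
So g(9) = 3.
Heap B is a plain Nim heap of size 3, so its Grundy value is 3.
Heap C is a plain Nim heap of size 6, so its Grundy value is 6.
By the Sprague-Grundy theorem, the Grundy value of a sum of independent games is the XOR of the component values.
Combined value = 3 ⊕ 3 ⊕ 6 = 6.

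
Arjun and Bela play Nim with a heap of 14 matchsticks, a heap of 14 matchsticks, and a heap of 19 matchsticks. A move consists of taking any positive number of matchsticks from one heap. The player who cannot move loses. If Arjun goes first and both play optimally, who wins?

Nim-sum: 14 XOR 14 XOR 19 = 19.
The nim-sum is 19 ≠ 0, so this is an N-position: the player to move can win; Arjun has a winning move.

Arjun wins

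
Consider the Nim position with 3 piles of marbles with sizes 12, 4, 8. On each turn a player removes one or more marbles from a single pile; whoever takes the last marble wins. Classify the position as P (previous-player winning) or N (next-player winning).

P-position

Nim-sum: 12 XOR 4 XOR 8 = 0.
The nim-sum is 0, so this is a P-position: the player to move is in a losing position under optimal play.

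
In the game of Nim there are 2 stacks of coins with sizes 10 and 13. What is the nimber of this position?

7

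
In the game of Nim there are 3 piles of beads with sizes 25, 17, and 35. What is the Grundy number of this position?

Nim-sum: 25 XOR 17 XOR 35 = 43.

43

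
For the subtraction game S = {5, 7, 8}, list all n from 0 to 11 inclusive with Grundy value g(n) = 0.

Grundy values for subtraction set {5, 7, 8}:
g(0) = mex{} = 0
g(1) = mex{} = 0
g(2) = mex{} = 0
g(3) = mex{} = 0
g(4) = mex{} = 0
g(5) = mex{0} = 1
g(6) = mex{0} = 1
g(7) = mex{0} = 1
g(8) = mex{0} = 1
g(9) = mex{0} = 1
g(10) = mex{0,1} = 2
g(11) = mex{0,1} = 2
The P-positions (g = 0) in 0..11 are 0, 1, 2, 3, 4.

0, 1, 2, 3, 4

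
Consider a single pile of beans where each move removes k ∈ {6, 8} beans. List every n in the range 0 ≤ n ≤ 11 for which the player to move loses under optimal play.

0, 1, 2, 3, 4, 5

Build the Grundy sequence with g(k) = mex{g(k−s) : s ∈ {6, 8}, s ≤ k}:
g(0) = mex{} = 0
g(1) = mex{} = 0
g(2) = mex{} = 0
g(3) = mex{} = 0
g(4) = mex{} = 0
g(5) = mex{} = 0
g(6) = mex{0} = 1
g(7) = mex{0} = 1
g(8) = mex{0} = 1
g(9) = mex{0} = 1
g(10) = mex{0} = 1
g(11) = mex{0} = 1
The P-positions (g = 0) in 0..11 are 0, 1, 2, 3, 4, 5.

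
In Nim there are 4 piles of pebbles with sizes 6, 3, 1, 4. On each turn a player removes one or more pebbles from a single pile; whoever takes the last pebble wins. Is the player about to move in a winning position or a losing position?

Nim-sum: 6 ⊕ 3 ⊕ 1 ⊕ 4 = 0.
The nim-sum is 0, so this is a P-position: the player to move is in a losing position under optimal play.

Losing position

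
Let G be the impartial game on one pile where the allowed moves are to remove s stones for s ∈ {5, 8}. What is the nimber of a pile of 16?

0

Grundy values for subtraction set {5, 8}:
k:     0  1  2  3  4  5  6  7  8  9 10 11 12 13 14 15 16
g(k):  0  0  0  0  0  1  1  1  1  1  2  2  2  0  0  0  0
So g(16) = 0.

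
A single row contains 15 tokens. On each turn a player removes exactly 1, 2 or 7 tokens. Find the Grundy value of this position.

Compute g(0), g(1), … for moves {1, 2, 7}:
k:     0  1  2  3  4  5  6  7  8  9 10 11 12 13 14 15
g(k):  0  1  2  0  1  2  0  1  2  0  1  2  0  1  2  0
So g(15) = 0.

0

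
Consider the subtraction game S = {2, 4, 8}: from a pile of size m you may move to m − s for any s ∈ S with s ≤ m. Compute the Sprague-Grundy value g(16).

2

Compute g(0), g(1), … for moves {2, 4, 8}:
k:     0  1  2  3  4  5  6  7  8  9 10 11 12 13 14 15 16
g(k):  0  0  1  1  2  2  0  0  1  1  2  2  0  0  1  1  2
So g(16) = 2.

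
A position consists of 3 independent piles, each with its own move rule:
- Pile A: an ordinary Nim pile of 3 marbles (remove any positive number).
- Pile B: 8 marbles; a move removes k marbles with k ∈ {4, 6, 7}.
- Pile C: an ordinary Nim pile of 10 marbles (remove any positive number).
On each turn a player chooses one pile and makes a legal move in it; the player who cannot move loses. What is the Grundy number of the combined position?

11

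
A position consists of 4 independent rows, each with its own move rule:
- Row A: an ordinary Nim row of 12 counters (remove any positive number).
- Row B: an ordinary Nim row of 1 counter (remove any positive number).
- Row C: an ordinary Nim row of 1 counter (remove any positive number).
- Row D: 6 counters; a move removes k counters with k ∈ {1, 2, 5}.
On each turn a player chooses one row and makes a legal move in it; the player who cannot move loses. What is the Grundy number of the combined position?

Row A is a plain Nim row of size 12, so its Grundy value is 12.
Row B is a plain Nim row of size 1, so its Grundy value is 1.
Row C is a plain Nim row of size 1, so its Grundy value is 1.
Build the Grundy sequence for row D with g(k) = mex{g(k−s) : s ∈ {1, 2, 5}, s ≤ k}:
g(0) = mex{} = 0
g(1) = mex{0} = 1
g(2) = mex{0,1} = 2
g(3) = mex{1,2} = 0
g(4) = mex{0,2} = 1
g(5) = mex{0,1} = 2
g(6) = mex{1,2} = 0
So g(6) = 0.
By the Sprague-Grundy theorem, the Grundy value of a sum of independent games is the XOR of the component values.
Combined value = 12 ⊕ 1 ⊕ 1 ⊕ 0 = 12.

12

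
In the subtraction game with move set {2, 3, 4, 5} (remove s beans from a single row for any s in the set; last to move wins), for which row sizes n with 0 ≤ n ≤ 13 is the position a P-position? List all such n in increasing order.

0, 1, 7, 8

Compute g(0), g(1), … for moves {2, 3, 4, 5}:
k:     0  1  2  3  4  5  6  7  8  9 10 11 12 13
g(k):  0  0  1  1  2  2  3  0  0  1  1  2  2  3
The P-positions (g = 0) in 0..13 are 0, 1, 7, 8.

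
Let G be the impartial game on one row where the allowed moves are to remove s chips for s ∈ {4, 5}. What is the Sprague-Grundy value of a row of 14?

1

Build the Grundy sequence with g(k) = mex{g(k−s) : s ∈ {4, 5}, s ≤ k}:
k:     0  1  2  3  4  5  6  7  8  9 10 11 12 13 14
g(k):  0  0  0  0  1  1  1  1  2  0  0  0  0  1  1
So g(14) = 1.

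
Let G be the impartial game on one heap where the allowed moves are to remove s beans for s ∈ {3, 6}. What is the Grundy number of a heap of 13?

1

Compute g(0), g(1), … for moves {3, 6}:
k:     0  1  2  3  4  5  6  7  8  9 10 11 12 13
g(k):  0  0  0  1  1  1  2  2  2  0  0  0  1  1
So g(13) = 1.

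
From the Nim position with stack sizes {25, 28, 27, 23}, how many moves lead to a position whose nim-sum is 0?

3

Compute the nim-sum pairwise:
25 XOR 28 = 5
5 XOR 27 = 30
30 XOR 23 = 9
The overall nim-sum is X = 9. A stack of size p has a winning move iff p XOR X < p (reduce it to p XOR X).
  25: 25 XOR 9 = 16 < 25 — winning move (to 16).
  28: 28 XOR 9 = 21 < 28 — winning move (to 21).
  27: 27 XOR 9 = 18 < 27 — winning move (to 18).
  23: 23 XOR 9 = 30 ≥ 23 — no move.
That gives 3 winning moves.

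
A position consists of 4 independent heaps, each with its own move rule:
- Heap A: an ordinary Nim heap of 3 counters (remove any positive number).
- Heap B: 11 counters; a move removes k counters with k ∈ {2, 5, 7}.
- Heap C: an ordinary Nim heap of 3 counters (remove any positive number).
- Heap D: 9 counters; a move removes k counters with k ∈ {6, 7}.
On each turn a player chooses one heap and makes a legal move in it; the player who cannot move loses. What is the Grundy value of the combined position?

Heap A is a plain Nim heap of size 3, so its Grundy value is 3.
Build the Grundy sequence for heap B with g(k) = mex{g(k−s) : s ∈ {2, 5, 7}, s ≤ k}:
g(0) = mex{} = 0
g(1) = mex{} = 0
g(2) = mex{0} = 1
g(3) = mex{0} = 1
g(4) = mex{1} = 0
g(5) = mex{0,1} = 2
g(6) = mex{0} = 1
g(7) = mex{0,1,2} = 3
g(8) = mex{0,1} = 2
g(9) = mex{0,1,3} = 2
g(10) = mex{1,2} = 0
g(11) = mex{0,1,2} = 3
So g(11) = 3.
Heap C is a plain Nim heap of size 3, so its Grundy value is 3.
Grundy values for heap D (subtraction set {6, 7}):
g(0) = mex{} = 0
g(1) = mex{} = 0
g(2) = mex{} = 0
g(3) = mex{} = 0
g(4) = mex{} = 0
g(5) = mex{} = 0
g(6) = mex{0} = 1
g(7) = mex{0} = 1
g(8) = mex{0} = 1
g(9) = mex{0} = 1
So g(9) = 1.
By the Sprague-Grundy theorem, the Grundy value of a sum of independent games is the XOR of the component values.
Combined value = 3 XOR 3 XOR 3 XOR 1 = 2.

2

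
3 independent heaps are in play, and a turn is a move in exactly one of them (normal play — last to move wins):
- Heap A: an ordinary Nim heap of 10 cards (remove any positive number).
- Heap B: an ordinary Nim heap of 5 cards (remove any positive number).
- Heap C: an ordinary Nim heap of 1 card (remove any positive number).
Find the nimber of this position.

14

Heap A is a plain Nim heap of size 10, so its Grundy value is 10.
Heap B is a plain Nim heap of size 5, so its Grundy value is 5.
Heap C is a plain Nim heap of size 1, so its Grundy value is 1.
The value of a disjunctive sum is the nim-sum of the parts.
Combined value = 10 ⊕ 5 ⊕ 1 = 14.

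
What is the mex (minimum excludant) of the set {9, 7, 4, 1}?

0

0 is not in the set, so the mex is 0.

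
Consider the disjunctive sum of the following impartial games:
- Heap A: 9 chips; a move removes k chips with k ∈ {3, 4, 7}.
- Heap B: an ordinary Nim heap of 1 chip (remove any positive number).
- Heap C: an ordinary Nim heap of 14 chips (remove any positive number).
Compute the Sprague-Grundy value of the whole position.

Grundy values for heap A (subtraction set {3, 4, 7}):
k:     0  1  2  3  4  5  6  7  8  9
g(k):  0  0  0  1  1  1  2  2  2  3
So g(9) = 3.
Heap B is a plain Nim heap of size 1, so its Grundy value is 1.
Heap C is a plain Nim heap of size 14, so its Grundy value is 14.
By the Sprague-Grundy theorem, the Grundy value of a sum of independent games is the XOR of the component values.
Combined value = 3 XOR 1 XOR 14 = 12.

12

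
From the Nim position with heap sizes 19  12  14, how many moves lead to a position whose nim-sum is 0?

Nim-sum: 19 ^ 12 ^ 14 = 17.
The overall nim-sum is X = 17. A heap of size p has a winning move iff p XOR X < p (reduce it to p XOR X).
  19: 19 XOR 17 = 2 < 19 — winning move (to 2).
  12: 12 XOR 17 = 29 ≥ 12 — no move.
  14: 14 XOR 17 = 31 ≥ 14 — no move.
That gives 1 winning move.

1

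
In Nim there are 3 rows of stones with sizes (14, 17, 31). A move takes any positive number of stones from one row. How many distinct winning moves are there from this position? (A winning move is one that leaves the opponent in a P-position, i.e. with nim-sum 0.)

Compute the nim-sum pairwise:
14 XOR 17 = 31
31 XOR 31 = 0
The nim-sum is already 0, so every move leaves a nonzero nim-sum — there are no winning moves.

0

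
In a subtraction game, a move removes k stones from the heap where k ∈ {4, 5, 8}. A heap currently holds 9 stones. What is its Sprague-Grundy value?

Grundy values for subtraction set {4, 5, 8}:
k:     0  1  2  3  4  5  6  7  8  9
g(k):  0  0  0  0  1  1  1  1  2  2
So g(9) = 2.

2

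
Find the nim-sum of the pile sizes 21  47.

Bitwise XOR of the heap sizes:
  010101  (21)
  101111  (47)
  ------
  111010  (58)

58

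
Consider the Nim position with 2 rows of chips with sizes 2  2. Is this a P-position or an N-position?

Nim-sum: 2 ^ 2 = 0.
The nim-sum is 0, so this is a P-position: the player to move is in a losing position under optimal play.

P-position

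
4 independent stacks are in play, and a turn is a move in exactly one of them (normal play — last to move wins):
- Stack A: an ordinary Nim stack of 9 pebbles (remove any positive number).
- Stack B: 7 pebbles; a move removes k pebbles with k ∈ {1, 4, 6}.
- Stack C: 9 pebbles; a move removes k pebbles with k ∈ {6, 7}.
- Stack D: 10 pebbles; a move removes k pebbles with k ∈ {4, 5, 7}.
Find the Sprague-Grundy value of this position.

Stack A is a plain Nim stack of size 9, so its Grundy value is 9.
Build the Grundy sequence for stack B with g(k) = mex{g(k−s) : s ∈ {1, 4, 6}, s ≤ k}:
g(0) = mex{} = 0
g(1) = mex{0} = 1
g(2) = mex{1} = 0
g(3) = mex{0} = 1
g(4) = mex{0,1} = 2
g(5) = mex{1,2} = 0
g(6) = mex{0} = 1
g(7) = mex{1} = 0
So g(7) = 0.
For stack C, compute g(0), g(1), … with moves {6, 7}:
k:     0  1  2  3  4  5  6  7  8  9
g(k):  0  0  0  0  0  0  1  1  1  1
So g(9) = 1.
Build the Grundy sequence for stack D with g(k) = mex{g(k−s) : s ∈ {4, 5, 7}, s ≤ k}:
k:     0  1  2  3  4  5  6  7  8  9 10
g(k):  0  0  0  0  1  1  1  1  2  2  2
So g(10) = 2.
By the Sprague-Grundy theorem, the Grundy value of a sum of independent games is the XOR of the component values.
Combined value = 9 XOR 0 XOR 1 XOR 2 = 10.

10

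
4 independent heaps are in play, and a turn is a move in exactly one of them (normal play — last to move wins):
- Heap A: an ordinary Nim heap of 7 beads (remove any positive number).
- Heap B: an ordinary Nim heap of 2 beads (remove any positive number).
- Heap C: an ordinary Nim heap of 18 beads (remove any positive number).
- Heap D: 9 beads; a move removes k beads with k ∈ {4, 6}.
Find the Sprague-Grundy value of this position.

Heap A is a plain Nim heap of size 7, so its Grundy value is 7.
Heap B is a plain Nim heap of size 2, so its Grundy value is 2.
Heap C is a plain Nim heap of size 18, so its Grundy value is 18.
Grundy values for heap D (subtraction set {4, 6}):
g(0) = mex{} = 0
g(1) = mex{} = 0
g(2) = mex{} = 0
g(3) = mex{} = 0
g(4) = mex{0} = 1
g(5) = mex{0} = 1
g(6) = mex{0} = 1
g(7) = mex{0} = 1
g(8) = mex{0,1} = 2
g(9) = mex{0,1} = 2
So g(9) = 2.
By the Sprague-Grundy theorem, the Grundy value of a sum of independent games is the XOR of the component values.
Combined value = 7 ⊕ 2 ⊕ 18 ⊕ 2 = 21.

21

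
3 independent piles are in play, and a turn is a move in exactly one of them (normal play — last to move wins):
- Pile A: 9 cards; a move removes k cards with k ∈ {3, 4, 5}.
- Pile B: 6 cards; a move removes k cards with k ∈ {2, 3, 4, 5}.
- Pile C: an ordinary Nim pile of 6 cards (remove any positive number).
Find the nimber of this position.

5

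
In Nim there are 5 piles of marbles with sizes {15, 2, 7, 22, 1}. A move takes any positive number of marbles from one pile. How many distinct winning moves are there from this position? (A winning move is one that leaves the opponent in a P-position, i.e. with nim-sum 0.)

1

Compute the nim-sum pairwise:
15 ⊕ 2 = 13
13 ⊕ 7 = 10
10 ⊕ 22 = 28
28 ⊕ 1 = 29
The overall nim-sum is X = 29. A pile of size p has a winning move iff p XOR X < p (reduce it to p XOR X).
  15: 15 XOR 29 = 18 ≥ 15 — no move.
  2: 2 XOR 29 = 31 ≥ 2 — no move.
  7: 7 XOR 29 = 26 ≥ 7 — no move.
  22: 22 XOR 29 = 11 < 22 — winning move (to 11).
  1: 1 XOR 29 = 28 ≥ 1 — no move.
That gives 1 winning move.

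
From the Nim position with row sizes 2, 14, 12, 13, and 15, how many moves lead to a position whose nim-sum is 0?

3

Nim-sum: 2 ^ 14 ^ 12 ^ 13 ^ 15 = 2.
The overall nim-sum is X = 2. A row of size p has a winning move iff p XOR X < p (reduce it to p XOR X).
  2: 2 XOR 2 = 0 < 2 — winning move (to 0).
  14: 14 XOR 2 = 12 < 14 — winning move (to 12).
  12: 12 XOR 2 = 14 ≥ 12 — no move.
  13: 13 XOR 2 = 15 ≥ 13 — no move.
  15: 15 XOR 2 = 13 < 15 — winning move (to 13).
That gives 3 winning moves.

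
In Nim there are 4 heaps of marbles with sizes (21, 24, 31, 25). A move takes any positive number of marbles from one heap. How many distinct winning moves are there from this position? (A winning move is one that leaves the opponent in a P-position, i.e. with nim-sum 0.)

Compute the nim-sum pairwise:
21 XOR 24 = 13
13 XOR 31 = 18
18 XOR 25 = 11
The overall nim-sum is X = 11. A heap of size p has a winning move iff p XOR X < p (reduce it to p XOR X).
  21: 21 XOR 11 = 30 ≥ 21 — no move.
  24: 24 XOR 11 = 19 < 24 — winning move (to 19).
  31: 31 XOR 11 = 20 < 31 — winning move (to 20).
  25: 25 XOR 11 = 18 < 25 — winning move (to 18).
That gives 3 winning moves.

3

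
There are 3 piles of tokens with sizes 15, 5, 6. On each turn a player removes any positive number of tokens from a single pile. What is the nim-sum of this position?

Compute the nim-sum pairwise:
15 ^ 5 = 10
10 ^ 6 = 12

12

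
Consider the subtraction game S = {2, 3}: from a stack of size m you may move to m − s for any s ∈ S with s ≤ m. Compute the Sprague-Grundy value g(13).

Build the Grundy sequence with g(k) = mex{g(k−s) : s ∈ {2, 3}, s ≤ k}:
g(0) = mex{} = 0
g(1) = mex{} = 0
g(2) = mex{0} = 1
g(3) = mex{0} = 1
g(4) = mex{0,1} = 2
g(5) = mex{1} = 0
g(6) = mex{1,2} = 0
g(7) = mex{0,2} = 1
g(8) = mex{0} = 1
g(9) = mex{0,1} = 2
g(10) = mex{1} = 0
g(11) = mex{1,2} = 0
g(12) = mex{0,2} = 1
g(13) = mex{0} = 1
So g(13) = 1.

1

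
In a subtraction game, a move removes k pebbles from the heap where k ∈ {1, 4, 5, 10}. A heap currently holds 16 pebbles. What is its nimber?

3

Grundy values for subtraction set {1, 4, 5, 10}:
k:     0  1  2  3  4  5  6  7  8  9 10 11 12 13 14 15 16
g(k):  0  1  0  1  2  3  2  3  0  1  4  0  1  2  0  1  3
So g(16) = 3.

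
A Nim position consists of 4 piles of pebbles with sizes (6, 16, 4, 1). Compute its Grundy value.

Compute the nim-sum pairwise:
6 ⊕ 16 = 22
22 ⊕ 4 = 18
18 ⊕ 1 = 19

19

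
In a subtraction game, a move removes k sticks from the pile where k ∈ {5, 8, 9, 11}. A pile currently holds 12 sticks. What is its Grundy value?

2

Compute g(0), g(1), … for moves {5, 8, 9, 11}:
k:     0  1  2  3  4  5  6  7  8  9 10 11 12
g(k):  0  0  0  0  0  1  1  1  1  1  2  2  2
So g(12) = 2.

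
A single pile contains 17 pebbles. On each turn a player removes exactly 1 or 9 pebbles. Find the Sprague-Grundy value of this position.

Build the Grundy sequence with g(k) = mex{g(k−s) : s ∈ {1, 9}, s ≤ k}:
k:     0  1  2  3  4  5  6  7  8  9 10 11 12 13 14 15 16 17
g(k):  0  1  0  1  0  1  0  1  0  1  0  1  0  1  0  1  0  1
So g(17) = 1.

1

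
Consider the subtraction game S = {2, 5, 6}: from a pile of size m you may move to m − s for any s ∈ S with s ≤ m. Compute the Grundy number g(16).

2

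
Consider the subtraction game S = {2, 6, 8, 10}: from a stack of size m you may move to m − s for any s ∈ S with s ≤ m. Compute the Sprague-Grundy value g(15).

3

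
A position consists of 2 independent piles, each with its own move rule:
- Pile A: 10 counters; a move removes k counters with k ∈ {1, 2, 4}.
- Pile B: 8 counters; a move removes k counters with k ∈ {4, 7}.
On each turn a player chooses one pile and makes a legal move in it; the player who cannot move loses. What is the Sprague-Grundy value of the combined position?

3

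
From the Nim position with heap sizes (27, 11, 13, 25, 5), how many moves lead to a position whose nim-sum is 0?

5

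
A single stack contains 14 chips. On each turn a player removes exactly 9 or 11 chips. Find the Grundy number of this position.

1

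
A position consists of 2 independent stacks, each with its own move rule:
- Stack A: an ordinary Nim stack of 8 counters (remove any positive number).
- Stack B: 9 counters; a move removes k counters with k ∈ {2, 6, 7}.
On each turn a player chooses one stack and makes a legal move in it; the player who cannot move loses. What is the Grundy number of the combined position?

8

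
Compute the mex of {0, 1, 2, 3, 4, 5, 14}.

The values 0, 1, 2, 3, 4, 5 are all present; 6 is the first non-negative integer missing from the set.

6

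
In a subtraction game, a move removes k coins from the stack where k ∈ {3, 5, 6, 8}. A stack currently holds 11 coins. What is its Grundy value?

0

Compute g(0), g(1), … for moves {3, 5, 6, 8}:
k:     0  1  2  3  4  5  6  7  8  9 10 11
g(k):  0  0  0  1  1  1  2  2  2  3  3  0
So g(11) = 0.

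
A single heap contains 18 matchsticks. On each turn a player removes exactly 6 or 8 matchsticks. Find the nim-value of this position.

Build the Grundy sequence with g(k) = mex{g(k−s) : s ∈ {6, 8}, s ≤ k}:
k:     0  1  2  3  4  5  6  7  8  9 10 11 12 13 14 15 16 17 18
g(k):  0  0  0  0  0  0  1  1  1  1  1  1  2  2  0  0  0  0  0
So g(18) = 0.

0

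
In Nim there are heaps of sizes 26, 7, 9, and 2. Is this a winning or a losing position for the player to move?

Winning position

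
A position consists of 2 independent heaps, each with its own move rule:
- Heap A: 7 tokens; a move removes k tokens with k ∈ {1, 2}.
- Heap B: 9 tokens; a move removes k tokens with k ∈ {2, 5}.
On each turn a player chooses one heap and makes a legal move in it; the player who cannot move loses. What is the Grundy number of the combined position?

0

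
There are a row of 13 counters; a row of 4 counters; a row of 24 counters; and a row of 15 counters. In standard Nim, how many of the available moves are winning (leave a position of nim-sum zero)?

Compute the nim-sum pairwise:
13 ^ 4 = 9
9 ^ 24 = 17
17 ^ 15 = 30
The overall nim-sum is X = 30. A row of size p has a winning move iff p XOR X < p (reduce it to p XOR X).
  13: 13 XOR 30 = 19 ≥ 13 — no move.
  4: 4 XOR 30 = 26 ≥ 4 — no move.
  24: 24 XOR 30 = 6 < 24 — winning move (to 6).
  15: 15 XOR 30 = 17 ≥ 15 — no move.
That gives 1 winning move.

1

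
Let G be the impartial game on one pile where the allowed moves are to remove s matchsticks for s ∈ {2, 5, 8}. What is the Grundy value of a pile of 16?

Grundy values for subtraction set {2, 5, 8}:
k:     0  1  2  3  4  5  6  7  8  9 10 11 12 13 14 15 16
g(k):  0  0  1  1  0  2  1  0  2  1  0  0  1  1  0  2  1
So g(16) = 1.

1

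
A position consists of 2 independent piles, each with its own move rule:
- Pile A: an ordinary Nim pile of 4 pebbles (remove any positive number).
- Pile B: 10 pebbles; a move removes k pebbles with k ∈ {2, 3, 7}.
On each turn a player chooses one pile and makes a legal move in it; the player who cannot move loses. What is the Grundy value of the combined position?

Pile A is a plain Nim pile of size 4, so its Grundy value is 4.
Grundy values for pile B (subtraction set {2, 3, 7}):
g(0) = mex{} = 0
g(1) = mex{} = 0
g(2) = mex{0} = 1
g(3) = mex{0} = 1
g(4) = mex{0,1} = 2
g(5) = mex{1} = 0
g(6) = mex{1,2} = 0
g(7) = mex{0,2} = 1
g(8) = mex{0} = 1
g(9) = mex{0,1} = 2
g(10) = mex{1} = 0
So g(10) = 0.
By the Sprague-Grundy theorem, the Grundy value of a sum of independent games is the XOR of the component values.
Combined value = 4 XOR 0 = 4.

4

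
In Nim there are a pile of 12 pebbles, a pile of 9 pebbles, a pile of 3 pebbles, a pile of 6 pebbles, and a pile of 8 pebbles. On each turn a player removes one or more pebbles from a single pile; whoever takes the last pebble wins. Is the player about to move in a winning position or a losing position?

Compute the nim-sum pairwise:
12 XOR 9 = 5
5 XOR 3 = 6
6 XOR 6 = 0
0 XOR 8 = 8
The nim-sum is 8 ≠ 0, so this is an N-position: the player to move can win.

Winning position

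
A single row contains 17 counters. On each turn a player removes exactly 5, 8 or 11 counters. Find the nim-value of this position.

Grundy values for subtraction set {5, 8, 11}:
k:     0  1  2  3  4  5  6  7  8  9 10 11 12 13 14 15 16 17
g(k):  0  0  0  0  0  1  1  1  1  1  2  2  2  2  2  3  0  0
So g(17) = 0.

0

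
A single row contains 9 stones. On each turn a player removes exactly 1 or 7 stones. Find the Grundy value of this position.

1

Build the Grundy sequence with g(k) = mex{g(k−s) : s ∈ {1, 7}, s ≤ k}:
g(0) = mex{} = 0
g(1) = mex{0} = 1
g(2) = mex{1} = 0
g(3) = mex{0} = 1
g(4) = mex{1} = 0
g(5) = mex{0} = 1
g(6) = mex{1} = 0
g(7) = mex{0} = 1
g(8) = mex{1} = 0
g(9) = mex{0} = 1
So g(9) = 1.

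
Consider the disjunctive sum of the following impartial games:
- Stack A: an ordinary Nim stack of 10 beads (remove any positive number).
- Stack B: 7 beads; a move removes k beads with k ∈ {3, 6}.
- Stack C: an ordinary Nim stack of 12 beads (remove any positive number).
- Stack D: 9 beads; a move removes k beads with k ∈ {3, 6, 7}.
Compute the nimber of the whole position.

7

Stack A is a plain Nim stack of size 10, so its Grundy value is 10.
For stack B, compute g(0), g(1), … with moves {3, 6}:
k:     0  1  2  3  4  5  6  7
g(k):  0  0  0  1  1  1  2  2
So g(7) = 2.
Stack C is a plain Nim stack of size 12, so its Grundy value is 12.
For stack D, compute g(0), g(1), … with moves {3, 6, 7}:
g(0) = mex{} = 0
g(1) = mex{} = 0
g(2) = mex{} = 0
g(3) = mex{0} = 1
g(4) = mex{0} = 1
g(5) = mex{0} = 1
g(6) = mex{0,1} = 2
g(7) = mex{0,1} = 2
g(8) = mex{0,1} = 2
g(9) = mex{0,1,2} = 3
So g(9) = 3.
By the Sprague-Grundy theorem, the Grundy value of a sum of independent games is the XOR of the component values.
Combined value = 10 ⊕ 2 ⊕ 12 ⊕ 3 = 7.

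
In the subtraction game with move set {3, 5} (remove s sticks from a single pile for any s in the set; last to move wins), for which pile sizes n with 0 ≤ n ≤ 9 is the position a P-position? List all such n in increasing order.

0, 1, 2, 8, 9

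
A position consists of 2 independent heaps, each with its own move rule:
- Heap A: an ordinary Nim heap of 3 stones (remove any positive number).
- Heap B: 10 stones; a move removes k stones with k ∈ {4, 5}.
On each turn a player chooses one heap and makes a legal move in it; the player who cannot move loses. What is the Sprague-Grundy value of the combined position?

Heap A is a plain Nim heap of size 3, so its Grundy value is 3.
Grundy values for heap B (subtraction set {4, 5}):
g(0) = mex{} = 0
g(1) = mex{} = 0
g(2) = mex{} = 0
g(3) = mex{} = 0
g(4) = mex{0} = 1
g(5) = mex{0} = 1
g(6) = mex{0} = 1
g(7) = mex{0} = 1
g(8) = mex{0,1} = 2
g(9) = mex{1} = 0
g(10) = mex{1} = 0
So g(10) = 0.
By the Sprague-Grundy theorem, the Grundy value of a sum of independent games is the XOR of the component values.
Combined value = 3 ⊕ 0 = 3.

3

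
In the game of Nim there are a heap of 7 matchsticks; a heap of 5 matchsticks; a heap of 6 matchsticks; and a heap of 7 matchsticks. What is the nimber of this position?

Compute the nim-sum pairwise:
7 XOR 5 = 2
2 XOR 6 = 4
4 XOR 7 = 3

3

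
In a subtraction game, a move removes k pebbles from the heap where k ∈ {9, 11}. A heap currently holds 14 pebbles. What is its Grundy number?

Grundy values for subtraction set {9, 11}:
k:     0  1  2  3  4  5  6  7  8  9 10 11 12 13 14
g(k):  0  0  0  0  0  0  0  0  0  1  1  1  1  1  1
So g(14) = 1.

1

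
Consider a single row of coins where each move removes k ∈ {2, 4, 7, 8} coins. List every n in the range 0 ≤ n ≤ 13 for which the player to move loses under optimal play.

0, 1, 6, 11, 12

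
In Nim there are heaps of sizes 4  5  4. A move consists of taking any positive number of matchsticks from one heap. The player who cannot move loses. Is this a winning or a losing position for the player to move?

Bitwise XOR of the heap sizes:
  100  (4)
  101  (5)
  100  (4)
  ---
  101  (5)
The nim-sum is 5 ≠ 0, so this is an N-position: the player to move can win.

Winning position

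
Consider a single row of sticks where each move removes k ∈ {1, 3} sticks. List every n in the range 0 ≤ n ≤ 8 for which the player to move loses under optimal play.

0, 2, 4, 6, 8

Build the Grundy sequence with g(k) = mex{g(k−s) : s ∈ {1, 3}, s ≤ k}:
k:     0  1  2  3  4  5  6  7  8
g(k):  0  1  0  1  0  1  0  1  0
The P-positions (g = 0) in 0..8 are 0, 2, 4, 6, 8.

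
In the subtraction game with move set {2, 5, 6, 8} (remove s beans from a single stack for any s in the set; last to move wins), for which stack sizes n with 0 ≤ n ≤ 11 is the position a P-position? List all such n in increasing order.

0, 1, 4, 11

Compute g(0), g(1), … for moves {2, 5, 6, 8}:
k:     0  1  2  3  4  5  6  7  8  9 10 11
g(k):  0  0  1  1  0  2  1  3  2  2  3  0
The P-positions (g = 0) in 0..11 are 0, 1, 4, 11.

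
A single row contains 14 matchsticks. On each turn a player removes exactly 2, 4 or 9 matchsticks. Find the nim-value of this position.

1

Grundy values for subtraction set {2, 4, 9}:
k:     0  1  2  3  4  5  6  7  8  9 10 11 12 13 14
g(k):  0  0  1  1  2  2  0  0  1  1  2  2  0  0  1
So g(14) = 1.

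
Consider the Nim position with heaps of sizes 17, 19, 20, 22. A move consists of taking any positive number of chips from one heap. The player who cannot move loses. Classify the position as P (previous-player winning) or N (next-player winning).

P-position

Nim-sum: 17 ⊕ 19 ⊕ 20 ⊕ 22 = 0.
The nim-sum is 0, so this is a P-position: the player to move is in a losing position under optimal play.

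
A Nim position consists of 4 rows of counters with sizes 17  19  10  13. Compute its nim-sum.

Compute the nim-sum pairwise:
17 ⊕ 19 = 2
2 ⊕ 10 = 8
8 ⊕ 13 = 5

5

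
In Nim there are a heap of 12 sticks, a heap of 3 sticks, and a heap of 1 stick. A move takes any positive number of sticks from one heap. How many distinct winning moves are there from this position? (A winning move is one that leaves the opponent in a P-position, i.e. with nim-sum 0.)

1

Compute the nim-sum pairwise:
12 XOR 3 = 15
15 XOR 1 = 14
The overall nim-sum is X = 14. A heap of size p has a winning move iff p XOR X < p (reduce it to p XOR X).
  12: 12 XOR 14 = 2 < 12 — winning move (to 2).
  3: 3 XOR 14 = 13 ≥ 3 — no move.
  1: 1 XOR 14 = 15 ≥ 1 — no move.
That gives 1 winning move.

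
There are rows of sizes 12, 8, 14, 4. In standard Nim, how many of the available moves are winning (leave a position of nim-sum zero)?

3

Compute the nim-sum pairwise:
12 XOR 8 = 4
4 XOR 14 = 10
10 XOR 4 = 14
The overall nim-sum is X = 14. A row of size p has a winning move iff p XOR X < p (reduce it to p XOR X).
  12: 12 XOR 14 = 2 < 12 — winning move (to 2).
  8: 8 XOR 14 = 6 < 8 — winning move (to 6).
  14: 14 XOR 14 = 0 < 14 — winning move (to 0).
  4: 4 XOR 14 = 10 ≥ 4 — no move.
That gives 3 winning moves.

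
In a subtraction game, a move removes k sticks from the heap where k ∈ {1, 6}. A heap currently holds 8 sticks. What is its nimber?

Compute g(0), g(1), … for moves {1, 6}:
k:     0  1  2  3  4  5  6  7  8
g(k):  0  1  0  1  0  1  2  0  1
So g(8) = 1.

1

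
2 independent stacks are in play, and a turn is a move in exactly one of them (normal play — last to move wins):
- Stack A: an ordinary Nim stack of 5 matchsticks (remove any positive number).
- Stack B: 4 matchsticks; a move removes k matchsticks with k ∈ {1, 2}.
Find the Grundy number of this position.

Stack A is a plain Nim stack of size 5, so its Grundy value is 5.
Build the Grundy sequence for stack B with g(k) = mex{g(k−s) : s ∈ {1, 2}, s ≤ k}:
g(0) = mex{} = 0
g(1) = mex{0} = 1
g(2) = mex{0,1} = 2
g(3) = mex{1,2} = 0
g(4) = mex{0,2} = 1
So g(4) = 1.
The value of a disjunctive sum is the nim-sum of the parts.
Combined value = 5 XOR 1 = 4.

4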